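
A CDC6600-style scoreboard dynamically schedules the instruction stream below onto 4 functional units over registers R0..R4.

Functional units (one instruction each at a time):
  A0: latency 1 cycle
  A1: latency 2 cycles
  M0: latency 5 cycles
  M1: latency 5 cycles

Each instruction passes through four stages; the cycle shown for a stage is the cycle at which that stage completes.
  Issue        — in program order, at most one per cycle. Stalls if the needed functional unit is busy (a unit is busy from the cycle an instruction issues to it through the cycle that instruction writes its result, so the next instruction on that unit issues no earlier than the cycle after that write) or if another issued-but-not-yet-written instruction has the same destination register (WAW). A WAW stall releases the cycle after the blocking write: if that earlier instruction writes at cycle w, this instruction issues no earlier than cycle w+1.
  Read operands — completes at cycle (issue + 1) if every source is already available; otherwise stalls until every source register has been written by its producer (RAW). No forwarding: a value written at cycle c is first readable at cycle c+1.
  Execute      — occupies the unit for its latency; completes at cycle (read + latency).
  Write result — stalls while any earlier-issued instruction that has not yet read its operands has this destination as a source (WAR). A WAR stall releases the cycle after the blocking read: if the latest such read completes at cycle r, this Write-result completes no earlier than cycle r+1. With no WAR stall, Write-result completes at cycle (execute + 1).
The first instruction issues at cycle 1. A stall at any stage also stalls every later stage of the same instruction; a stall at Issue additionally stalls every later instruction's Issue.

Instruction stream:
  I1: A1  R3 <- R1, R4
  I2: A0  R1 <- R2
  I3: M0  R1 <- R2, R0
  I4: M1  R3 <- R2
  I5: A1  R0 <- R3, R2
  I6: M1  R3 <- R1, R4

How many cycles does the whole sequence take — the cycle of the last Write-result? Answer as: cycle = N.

c1: issue I1 (A1)
c2: I1 read-ops · issue I2 (A0)
c3: I2 read-ops
c4: I1 finished on A1 · I2 finished on A0
c5: I1→R3 · I2→R1
c6: issue I3 (M0)
c7: I3 read-ops · issue I4 (M1)
c8: I4 read-ops · issue I5 (A1)
c12: I3 finished on M0
c13: I3→R1 · I4 finished on M1
c14: I4→R3
c15: I5 read-ops · issue I6 (M1)
c16: I6 read-ops
c17: I5 finished on A1
c18: I5→R0
c21: I6 finished on M1
c22: I6→R3

cycle = 22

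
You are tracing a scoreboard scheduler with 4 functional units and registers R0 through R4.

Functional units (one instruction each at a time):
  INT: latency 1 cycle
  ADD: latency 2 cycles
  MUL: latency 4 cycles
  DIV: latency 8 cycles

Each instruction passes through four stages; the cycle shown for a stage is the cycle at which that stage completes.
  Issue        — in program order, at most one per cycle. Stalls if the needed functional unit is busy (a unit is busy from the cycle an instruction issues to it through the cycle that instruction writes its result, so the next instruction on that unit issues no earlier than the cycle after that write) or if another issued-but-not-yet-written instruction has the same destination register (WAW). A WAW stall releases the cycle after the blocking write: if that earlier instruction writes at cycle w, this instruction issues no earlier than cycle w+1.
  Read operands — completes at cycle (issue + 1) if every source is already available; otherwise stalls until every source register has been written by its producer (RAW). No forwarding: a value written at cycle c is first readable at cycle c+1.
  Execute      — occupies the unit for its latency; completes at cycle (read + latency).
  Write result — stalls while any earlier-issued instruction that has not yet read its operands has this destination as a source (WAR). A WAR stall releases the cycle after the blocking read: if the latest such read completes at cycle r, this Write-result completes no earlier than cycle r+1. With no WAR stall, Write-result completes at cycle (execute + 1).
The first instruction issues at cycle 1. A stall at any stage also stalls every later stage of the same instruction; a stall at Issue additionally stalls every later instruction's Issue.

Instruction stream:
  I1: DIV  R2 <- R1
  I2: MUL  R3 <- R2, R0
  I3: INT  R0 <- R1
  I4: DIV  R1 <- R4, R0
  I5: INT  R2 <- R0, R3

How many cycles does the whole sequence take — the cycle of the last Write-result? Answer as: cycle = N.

cycle = 23

I1  is:1  ro:2  ex:10  wr:11
I2  is:2  ro:12  ex:16  wr:17  — RAW R2: wait I1 write@11
I3  is:3  ro:4  ex:5  wr:13  — WAR R0: wait I2 read@12
I4  is:12  ro:14  ex:22  wr:23  — struct: DIV busy until I1 writes@11, RAW R0: wait I3 write@13
I5  is:14  ro:18  ex:19  wr:20  — struct: INT busy until I3 writes@13, RAW R3: wait I2 write@17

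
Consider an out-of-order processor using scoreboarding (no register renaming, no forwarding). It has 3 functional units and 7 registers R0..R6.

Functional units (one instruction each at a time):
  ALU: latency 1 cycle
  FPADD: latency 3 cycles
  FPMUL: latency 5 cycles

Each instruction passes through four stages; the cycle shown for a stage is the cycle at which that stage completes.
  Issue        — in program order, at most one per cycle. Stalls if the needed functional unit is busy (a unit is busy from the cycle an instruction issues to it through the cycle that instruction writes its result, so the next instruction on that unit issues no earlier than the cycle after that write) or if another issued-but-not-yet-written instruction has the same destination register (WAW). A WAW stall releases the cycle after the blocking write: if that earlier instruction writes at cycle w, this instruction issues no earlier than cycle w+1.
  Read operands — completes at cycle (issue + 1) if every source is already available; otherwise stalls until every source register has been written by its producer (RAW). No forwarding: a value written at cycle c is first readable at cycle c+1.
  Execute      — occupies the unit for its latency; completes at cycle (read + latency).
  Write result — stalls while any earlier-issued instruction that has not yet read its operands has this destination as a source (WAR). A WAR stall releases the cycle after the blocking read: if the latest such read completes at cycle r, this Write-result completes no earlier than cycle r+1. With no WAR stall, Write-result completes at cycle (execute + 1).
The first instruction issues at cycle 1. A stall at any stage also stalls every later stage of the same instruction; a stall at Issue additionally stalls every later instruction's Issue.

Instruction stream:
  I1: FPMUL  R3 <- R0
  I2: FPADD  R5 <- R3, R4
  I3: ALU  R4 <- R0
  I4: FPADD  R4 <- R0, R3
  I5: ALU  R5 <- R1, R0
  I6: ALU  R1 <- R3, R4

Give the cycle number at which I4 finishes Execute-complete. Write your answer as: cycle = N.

c1: issue I1 (FPMUL)
c2: I1 read-ops · issue I2 (FPADD)
c3: issue I3 (ALU)
c4: I3 read-ops
c5: I3 finished on ALU
c7: I1 finished on FPMUL
c8: I1→R3
c9: I2 read-ops
c10: I3→R4
c12: I2 finished on FPADD
c13: I2→R5
c14: issue I4 (FPADD)
c15: I4 read-ops · issue I5 (ALU)
c16: I5 read-ops
c17: I5 finished on ALU
c18: I4 finished on FPADD · I5→R5
c19: I4→R4 · issue I6 (ALU)
c20: I6 read-ops
c21: I6 finished on ALU
c22: I6→R1

cycle = 18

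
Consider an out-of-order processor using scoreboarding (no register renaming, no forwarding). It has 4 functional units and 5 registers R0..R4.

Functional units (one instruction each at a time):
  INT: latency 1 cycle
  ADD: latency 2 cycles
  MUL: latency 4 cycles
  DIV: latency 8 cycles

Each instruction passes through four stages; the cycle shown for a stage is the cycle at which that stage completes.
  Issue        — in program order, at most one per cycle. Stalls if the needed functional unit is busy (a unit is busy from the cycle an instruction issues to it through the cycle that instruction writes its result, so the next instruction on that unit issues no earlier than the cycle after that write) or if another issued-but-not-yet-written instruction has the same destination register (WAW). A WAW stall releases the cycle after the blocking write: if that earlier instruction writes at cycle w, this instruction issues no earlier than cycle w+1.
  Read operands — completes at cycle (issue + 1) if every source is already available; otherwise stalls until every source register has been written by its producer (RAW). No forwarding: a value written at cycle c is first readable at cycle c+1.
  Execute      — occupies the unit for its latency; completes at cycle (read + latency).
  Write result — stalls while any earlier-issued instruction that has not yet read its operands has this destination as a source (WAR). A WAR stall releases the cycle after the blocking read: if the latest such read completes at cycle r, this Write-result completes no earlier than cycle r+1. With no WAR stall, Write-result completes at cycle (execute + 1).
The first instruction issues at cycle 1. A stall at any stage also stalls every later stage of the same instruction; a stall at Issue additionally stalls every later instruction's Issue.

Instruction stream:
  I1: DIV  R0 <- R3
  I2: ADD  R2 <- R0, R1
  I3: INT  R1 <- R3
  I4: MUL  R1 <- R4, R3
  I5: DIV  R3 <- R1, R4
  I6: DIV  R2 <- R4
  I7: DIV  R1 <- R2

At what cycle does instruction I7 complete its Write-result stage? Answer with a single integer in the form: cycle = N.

I1 -> (1, 2, 10, 11)
I2 -> (2, 12, 14, 15)  // RAW R0: wait I1 write@11
I3 -> (3, 4, 5, 13)  // WAR R1: wait I2 read@12
I4 -> (14, 15, 19, 20)  // WAW R1: wait I3 write@13
I5 -> (15, 21, 29, 30)  // RAW R1: wait I4 write@20
I6 -> (31, 32, 40, 41)  // struct: DIV busy until I5 writes@30
I7 -> (42, 43, 51, 52)  // struct: DIV busy until I6 writes@41

cycle = 52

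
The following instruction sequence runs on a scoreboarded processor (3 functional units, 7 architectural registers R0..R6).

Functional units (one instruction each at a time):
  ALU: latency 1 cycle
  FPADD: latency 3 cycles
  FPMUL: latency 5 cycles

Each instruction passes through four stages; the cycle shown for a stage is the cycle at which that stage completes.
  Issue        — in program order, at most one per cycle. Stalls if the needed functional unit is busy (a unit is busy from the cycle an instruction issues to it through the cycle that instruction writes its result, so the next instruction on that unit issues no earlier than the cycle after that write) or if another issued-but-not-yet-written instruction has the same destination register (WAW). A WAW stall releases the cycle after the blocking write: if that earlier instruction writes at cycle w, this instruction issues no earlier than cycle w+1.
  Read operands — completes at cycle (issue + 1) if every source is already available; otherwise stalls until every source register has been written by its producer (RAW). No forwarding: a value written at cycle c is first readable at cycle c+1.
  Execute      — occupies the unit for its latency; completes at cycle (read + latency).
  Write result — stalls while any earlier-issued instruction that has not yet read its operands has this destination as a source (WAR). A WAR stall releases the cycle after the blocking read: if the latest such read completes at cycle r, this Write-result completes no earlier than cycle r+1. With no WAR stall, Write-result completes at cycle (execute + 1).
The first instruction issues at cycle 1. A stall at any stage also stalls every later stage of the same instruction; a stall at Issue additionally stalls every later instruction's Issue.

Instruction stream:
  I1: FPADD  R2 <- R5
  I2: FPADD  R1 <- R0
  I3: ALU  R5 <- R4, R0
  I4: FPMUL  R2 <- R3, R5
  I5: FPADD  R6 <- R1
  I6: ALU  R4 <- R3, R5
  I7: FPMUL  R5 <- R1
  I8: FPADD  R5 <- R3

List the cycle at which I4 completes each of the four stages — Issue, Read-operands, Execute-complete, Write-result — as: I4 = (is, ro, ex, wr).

[I1] 1/2/5/6
[I2] 7/8/11/12  (struct: FPADD busy until I1 writes@6)
[I3] 8/9/10/11
[I4] 9/12/17/18  (RAW R5: wait I3 write@11)
[I5] 13/14/17/18  (struct: FPADD busy until I2 writes@12)
[I6] 14/15/16/17
[I7] 19/20/25/26  (struct: FPMUL busy until I4 writes@18)
[I8] 27/28/31/32  (WAW R5: wait I7 write@26)

I4 = (9, 12, 17, 18)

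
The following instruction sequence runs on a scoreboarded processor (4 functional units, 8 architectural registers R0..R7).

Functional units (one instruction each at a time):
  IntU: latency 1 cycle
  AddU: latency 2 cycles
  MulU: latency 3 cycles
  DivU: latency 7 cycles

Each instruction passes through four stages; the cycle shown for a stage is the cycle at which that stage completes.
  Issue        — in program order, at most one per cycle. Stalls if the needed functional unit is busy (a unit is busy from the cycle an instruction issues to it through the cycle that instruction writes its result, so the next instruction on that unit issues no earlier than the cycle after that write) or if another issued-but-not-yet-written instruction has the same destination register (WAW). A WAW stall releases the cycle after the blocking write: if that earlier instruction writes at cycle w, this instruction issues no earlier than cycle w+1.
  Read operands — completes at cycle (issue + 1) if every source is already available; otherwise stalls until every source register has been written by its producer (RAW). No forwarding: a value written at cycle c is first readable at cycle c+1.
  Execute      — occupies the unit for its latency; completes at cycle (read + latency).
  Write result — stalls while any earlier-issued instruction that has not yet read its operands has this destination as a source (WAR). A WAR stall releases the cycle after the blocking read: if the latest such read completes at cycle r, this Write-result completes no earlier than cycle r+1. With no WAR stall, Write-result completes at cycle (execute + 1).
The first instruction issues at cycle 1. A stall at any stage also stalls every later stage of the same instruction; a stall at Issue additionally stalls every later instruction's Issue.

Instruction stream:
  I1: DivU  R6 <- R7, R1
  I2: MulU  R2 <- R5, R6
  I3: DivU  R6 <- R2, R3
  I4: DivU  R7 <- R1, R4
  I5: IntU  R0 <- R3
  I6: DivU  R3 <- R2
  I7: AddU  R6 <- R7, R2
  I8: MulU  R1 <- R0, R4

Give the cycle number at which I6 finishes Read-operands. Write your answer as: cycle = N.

cycle = 36

t=1  I1 dispatched to DivU
t=2  I1 operands ready | I2 dispatched to MulU
t=9  I1 complete
t=10  R6←I1
t=11  I2 operands ready | I3 dispatched to DivU
t=14  I2 complete
t=15  R2←I2
t=16  I3 operands ready
t=23  I3 complete
t=24  R6←I3
t=25  I4 dispatched to DivU
t=26  I4 operands ready | I5 dispatched to IntU
t=27  I5 operands ready
t=28  I5 complete
t=29  R0←I5
t=33  I4 complete
t=34  R7←I4
t=35  I6 dispatched to DivU
t=36  I6 operands ready | I7 dispatched to AddU
t=37  I7 operands ready | I8 dispatched to MulU
t=38  I8 operands ready
t=39  I7 complete
t=40  R6←I7
t=41  I8 complete
t=42  R1←I8
t=43  I6 complete
t=44  R3←I6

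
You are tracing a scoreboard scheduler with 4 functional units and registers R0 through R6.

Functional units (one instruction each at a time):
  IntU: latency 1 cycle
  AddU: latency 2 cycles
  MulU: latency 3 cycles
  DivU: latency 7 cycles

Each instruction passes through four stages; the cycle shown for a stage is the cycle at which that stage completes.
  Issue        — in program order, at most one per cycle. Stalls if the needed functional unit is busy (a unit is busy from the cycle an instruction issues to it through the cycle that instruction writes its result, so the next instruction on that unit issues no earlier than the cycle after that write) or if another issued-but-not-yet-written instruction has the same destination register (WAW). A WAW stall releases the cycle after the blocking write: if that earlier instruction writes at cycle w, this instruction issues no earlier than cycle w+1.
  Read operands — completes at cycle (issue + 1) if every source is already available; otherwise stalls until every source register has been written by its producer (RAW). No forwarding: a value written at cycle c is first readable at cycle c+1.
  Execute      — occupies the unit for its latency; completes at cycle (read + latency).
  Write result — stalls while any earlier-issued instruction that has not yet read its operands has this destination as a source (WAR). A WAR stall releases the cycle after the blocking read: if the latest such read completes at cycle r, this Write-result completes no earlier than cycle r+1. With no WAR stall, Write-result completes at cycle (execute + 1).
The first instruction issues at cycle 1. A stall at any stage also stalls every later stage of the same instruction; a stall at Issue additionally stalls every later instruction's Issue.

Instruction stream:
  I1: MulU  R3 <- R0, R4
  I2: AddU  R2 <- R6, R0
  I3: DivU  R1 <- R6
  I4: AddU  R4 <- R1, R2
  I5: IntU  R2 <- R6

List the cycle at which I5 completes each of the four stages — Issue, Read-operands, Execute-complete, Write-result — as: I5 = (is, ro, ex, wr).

I1: IS=1 RO=2 EX=5 WR=6
I2: IS=2 RO=3 EX=5 WR=6
I3: IS=3 RO=4 EX=11 WR=12
I4: IS=7 RO=13 EX=15 WR=16  [struct: AddU busy until I2 writes@6; RAW R1: wait I3 write@12]
I5: IS=8 RO=9 EX=10 WR=14  [WAR R2: wait I4 read@13]

I5 = (8, 9, 10, 14)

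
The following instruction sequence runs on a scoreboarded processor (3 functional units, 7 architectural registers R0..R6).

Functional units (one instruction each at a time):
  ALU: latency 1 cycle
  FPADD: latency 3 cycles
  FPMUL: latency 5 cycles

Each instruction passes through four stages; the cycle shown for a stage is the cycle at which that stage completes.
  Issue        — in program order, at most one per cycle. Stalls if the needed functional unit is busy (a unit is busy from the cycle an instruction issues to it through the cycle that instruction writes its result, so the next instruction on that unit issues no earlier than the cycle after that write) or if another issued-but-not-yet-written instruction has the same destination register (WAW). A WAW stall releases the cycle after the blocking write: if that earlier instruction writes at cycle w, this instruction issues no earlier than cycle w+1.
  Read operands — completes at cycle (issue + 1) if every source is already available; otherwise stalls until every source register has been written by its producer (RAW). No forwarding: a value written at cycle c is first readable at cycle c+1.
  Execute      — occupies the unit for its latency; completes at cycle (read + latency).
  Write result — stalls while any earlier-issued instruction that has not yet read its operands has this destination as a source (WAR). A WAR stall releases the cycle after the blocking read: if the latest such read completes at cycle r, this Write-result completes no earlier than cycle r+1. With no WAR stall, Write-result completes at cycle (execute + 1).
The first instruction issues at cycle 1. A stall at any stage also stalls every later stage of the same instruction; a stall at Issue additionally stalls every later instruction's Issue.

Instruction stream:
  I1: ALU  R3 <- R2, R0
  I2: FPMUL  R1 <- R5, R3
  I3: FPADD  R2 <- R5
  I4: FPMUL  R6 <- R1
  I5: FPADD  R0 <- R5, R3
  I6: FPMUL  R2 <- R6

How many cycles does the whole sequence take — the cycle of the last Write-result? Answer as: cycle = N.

I1: IS=1 RO=2 EX=3 WR=4
I2: IS=2 RO=5 EX=10 WR=11  [RAW R3: wait I1 write@4]
I3: IS=3 RO=4 EX=7 WR=8
I4: IS=12 RO=13 EX=18 WR=19  [struct: FPMUL busy until I2 writes@11]
I5: IS=13 RO=14 EX=17 WR=18
I6: IS=20 RO=21 EX=26 WR=27  [struct: FPMUL busy until I4 writes@19]

cycle = 27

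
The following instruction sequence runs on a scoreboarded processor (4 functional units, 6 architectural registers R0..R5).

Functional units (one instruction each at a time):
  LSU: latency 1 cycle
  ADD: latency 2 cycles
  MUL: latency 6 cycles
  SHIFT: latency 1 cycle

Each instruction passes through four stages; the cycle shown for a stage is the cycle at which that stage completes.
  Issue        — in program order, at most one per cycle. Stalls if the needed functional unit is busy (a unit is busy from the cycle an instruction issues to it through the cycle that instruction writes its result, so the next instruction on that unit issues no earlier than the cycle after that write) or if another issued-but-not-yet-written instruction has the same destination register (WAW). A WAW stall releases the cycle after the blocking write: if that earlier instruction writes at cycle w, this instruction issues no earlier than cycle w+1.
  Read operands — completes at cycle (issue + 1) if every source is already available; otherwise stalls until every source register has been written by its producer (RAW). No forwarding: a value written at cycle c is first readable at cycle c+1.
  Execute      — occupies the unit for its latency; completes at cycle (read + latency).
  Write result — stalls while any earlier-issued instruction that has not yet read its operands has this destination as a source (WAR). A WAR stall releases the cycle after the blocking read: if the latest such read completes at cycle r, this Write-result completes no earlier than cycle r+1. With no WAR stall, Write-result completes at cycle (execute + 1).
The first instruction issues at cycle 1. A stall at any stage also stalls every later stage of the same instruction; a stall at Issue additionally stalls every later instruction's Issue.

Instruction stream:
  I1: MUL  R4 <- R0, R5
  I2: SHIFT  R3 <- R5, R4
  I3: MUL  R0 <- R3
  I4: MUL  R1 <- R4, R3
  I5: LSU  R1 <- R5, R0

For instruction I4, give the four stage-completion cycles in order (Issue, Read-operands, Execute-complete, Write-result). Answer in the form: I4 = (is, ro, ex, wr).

[1] I1→MUL
[2] I1 RO · I2→SHIFT
[8] I1 EX
[9] I1 WR R4
[10] I2 RO · I3→MUL
[11] I2 EX
[12] I2 WR R3
[13] I3 RO
[19] I3 EX
[20] I3 WR R0
[21] I4→MUL
[22] I4 RO
[28] I4 EX
[29] I4 WR R1
[30] I5→LSU
[31] I5 RO
[32] I5 EX
[33] I5 WR R1

I4 = (21, 22, 28, 29)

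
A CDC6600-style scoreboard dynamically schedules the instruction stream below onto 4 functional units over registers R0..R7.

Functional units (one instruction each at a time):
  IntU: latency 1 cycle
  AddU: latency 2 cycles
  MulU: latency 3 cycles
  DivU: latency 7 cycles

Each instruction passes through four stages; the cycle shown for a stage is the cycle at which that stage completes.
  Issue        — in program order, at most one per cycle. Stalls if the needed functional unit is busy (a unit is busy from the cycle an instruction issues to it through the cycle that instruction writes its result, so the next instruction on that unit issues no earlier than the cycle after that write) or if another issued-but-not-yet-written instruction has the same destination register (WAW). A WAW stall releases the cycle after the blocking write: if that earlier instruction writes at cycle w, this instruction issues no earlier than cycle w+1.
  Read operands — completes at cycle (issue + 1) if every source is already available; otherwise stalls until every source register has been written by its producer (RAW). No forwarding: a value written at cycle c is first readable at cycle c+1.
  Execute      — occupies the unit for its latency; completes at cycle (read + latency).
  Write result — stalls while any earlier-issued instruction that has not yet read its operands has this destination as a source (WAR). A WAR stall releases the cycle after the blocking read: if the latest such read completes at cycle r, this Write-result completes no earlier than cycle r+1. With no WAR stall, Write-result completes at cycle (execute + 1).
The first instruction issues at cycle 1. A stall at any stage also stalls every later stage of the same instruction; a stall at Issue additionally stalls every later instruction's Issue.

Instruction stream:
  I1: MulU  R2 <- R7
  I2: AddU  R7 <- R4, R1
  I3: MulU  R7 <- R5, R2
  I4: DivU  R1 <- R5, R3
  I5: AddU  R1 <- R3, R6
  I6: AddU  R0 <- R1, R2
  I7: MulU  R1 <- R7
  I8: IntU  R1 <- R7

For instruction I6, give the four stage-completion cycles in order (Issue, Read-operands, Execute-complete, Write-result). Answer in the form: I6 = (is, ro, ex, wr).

I6 = (23, 24, 26, 27)

1) issue 1, read 2, done 5, write 6
2) issue 2, read 3, done 5, write 6
3) issue 7, read 8, done 11, write 12  <WAW R7: wait I2 write@6>
4) issue 8, read 9, done 16, write 17
5) issue 18, read 19, done 21, write 22  <WAW R1: wait I4 write@17>
6) issue 23, read 24, done 26, write 27  <struct: AddU busy until I5 writes@22>
7) issue 24, read 25, done 28, write 29
8) issue 30, read 31, done 32, write 33  <WAW R1: wait I7 write@29>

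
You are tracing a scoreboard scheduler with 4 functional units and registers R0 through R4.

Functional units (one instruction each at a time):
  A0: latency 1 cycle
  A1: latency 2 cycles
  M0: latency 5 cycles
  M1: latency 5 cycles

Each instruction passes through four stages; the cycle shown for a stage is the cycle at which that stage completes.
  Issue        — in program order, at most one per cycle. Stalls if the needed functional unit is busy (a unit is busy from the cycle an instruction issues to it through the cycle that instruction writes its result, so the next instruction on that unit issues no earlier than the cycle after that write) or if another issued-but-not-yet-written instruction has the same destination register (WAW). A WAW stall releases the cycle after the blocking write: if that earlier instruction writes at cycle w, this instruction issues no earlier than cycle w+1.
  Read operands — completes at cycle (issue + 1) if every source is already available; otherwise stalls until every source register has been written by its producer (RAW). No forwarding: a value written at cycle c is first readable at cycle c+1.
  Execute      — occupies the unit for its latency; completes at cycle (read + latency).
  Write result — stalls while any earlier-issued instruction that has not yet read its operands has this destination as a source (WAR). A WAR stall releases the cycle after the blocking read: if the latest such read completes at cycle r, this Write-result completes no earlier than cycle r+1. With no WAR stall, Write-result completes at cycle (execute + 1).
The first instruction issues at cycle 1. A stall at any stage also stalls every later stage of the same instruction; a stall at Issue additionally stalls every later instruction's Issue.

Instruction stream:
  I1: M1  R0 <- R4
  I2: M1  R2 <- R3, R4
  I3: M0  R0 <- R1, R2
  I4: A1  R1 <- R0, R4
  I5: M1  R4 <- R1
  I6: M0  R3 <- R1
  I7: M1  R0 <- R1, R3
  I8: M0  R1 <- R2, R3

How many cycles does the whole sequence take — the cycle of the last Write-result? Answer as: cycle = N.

cycle 1: issue I1 (M1)
cycle 2: I1 read-ops
cycle 7: I1 finished on M1
cycle 8: I1→R0
cycle 9: issue I2 (M1)
cycle 10: I2 read-ops | issue I3 (M0)
cycle 11: issue I4 (A1)
cycle 15: I2 finished on M1
cycle 16: I2→R2
cycle 17: I3 read-ops | issue I5 (M1)
cycle 22: I3 finished on M0
cycle 23: I3→R0
cycle 24: I4 read-ops | issue I6 (M0)
cycle 26: I4 finished on A1
cycle 27: I4→R1
cycle 28: I5 read-ops | I6 read-ops
cycle 33: I5 finished on M1 | I6 finished on M0
cycle 34: I5→R4 | I6→R3
cycle 35: issue I7 (M1)
cycle 36: I7 read-ops | issue I8 (M0)
cycle 37: I8 read-ops
cycle 41: I7 finished on M1
cycle 42: I7→R0 | I8 finished on M0
cycle 43: I8→R1

cycle = 43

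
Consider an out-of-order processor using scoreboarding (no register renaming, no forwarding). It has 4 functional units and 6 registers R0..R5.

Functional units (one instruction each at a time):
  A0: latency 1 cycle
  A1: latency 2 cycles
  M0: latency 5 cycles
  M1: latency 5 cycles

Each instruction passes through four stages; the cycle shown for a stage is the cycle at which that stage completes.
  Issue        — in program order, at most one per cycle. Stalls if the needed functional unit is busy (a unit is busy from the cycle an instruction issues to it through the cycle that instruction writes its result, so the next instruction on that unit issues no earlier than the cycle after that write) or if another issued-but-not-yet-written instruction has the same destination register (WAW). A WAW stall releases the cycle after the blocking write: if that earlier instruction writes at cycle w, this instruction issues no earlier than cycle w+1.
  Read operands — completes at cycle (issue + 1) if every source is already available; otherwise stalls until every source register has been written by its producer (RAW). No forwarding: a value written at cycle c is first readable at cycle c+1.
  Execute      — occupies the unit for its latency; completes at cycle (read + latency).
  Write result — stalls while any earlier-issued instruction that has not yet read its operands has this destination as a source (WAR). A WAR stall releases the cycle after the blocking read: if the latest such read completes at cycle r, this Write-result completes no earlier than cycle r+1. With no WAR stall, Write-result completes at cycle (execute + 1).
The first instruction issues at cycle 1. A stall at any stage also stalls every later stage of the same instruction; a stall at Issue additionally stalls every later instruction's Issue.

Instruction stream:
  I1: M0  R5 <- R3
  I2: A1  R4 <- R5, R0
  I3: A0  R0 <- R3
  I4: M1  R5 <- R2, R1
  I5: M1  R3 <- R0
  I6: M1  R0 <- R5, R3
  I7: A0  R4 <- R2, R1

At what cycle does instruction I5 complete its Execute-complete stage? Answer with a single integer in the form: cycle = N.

cycle = 23

[I1] 1/2/7/8
[I2] 2/9/11/12  (RAW R5: wait I1 write@8)
[I3] 3/4/5/10  (WAR R0: wait I2 read@9)
[I4] 9/10/15/16  (WAW R5: wait I1 write@8)
[I5] 17/18/23/24  (struct: M1 busy until I4 writes@16)
[I6] 25/26/31/32  (struct: M1 busy until I5 writes@24)
[I7] 26/27/28/29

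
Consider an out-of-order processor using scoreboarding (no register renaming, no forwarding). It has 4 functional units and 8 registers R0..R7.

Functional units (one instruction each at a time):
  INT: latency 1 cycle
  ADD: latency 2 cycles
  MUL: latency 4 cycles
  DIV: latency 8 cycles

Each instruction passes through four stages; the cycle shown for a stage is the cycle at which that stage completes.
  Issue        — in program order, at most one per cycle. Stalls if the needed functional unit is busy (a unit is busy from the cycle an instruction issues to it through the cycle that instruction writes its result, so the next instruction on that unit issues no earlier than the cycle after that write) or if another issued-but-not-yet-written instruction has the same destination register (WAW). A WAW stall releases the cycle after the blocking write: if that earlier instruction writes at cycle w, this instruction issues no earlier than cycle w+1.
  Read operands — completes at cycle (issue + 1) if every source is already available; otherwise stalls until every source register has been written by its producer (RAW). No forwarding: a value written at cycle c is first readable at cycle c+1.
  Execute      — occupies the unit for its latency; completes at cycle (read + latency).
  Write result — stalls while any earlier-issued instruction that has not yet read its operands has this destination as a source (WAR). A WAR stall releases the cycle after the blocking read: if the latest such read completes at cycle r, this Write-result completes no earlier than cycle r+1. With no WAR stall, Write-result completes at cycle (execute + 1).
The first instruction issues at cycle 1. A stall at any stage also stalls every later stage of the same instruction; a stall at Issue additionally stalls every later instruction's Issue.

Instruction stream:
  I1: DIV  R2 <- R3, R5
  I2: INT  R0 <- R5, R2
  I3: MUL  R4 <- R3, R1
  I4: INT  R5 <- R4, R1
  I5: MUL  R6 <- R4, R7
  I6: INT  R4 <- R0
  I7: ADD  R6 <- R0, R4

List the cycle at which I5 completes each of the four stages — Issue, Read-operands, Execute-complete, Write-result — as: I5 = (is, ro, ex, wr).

  I1 | 1 | 2 | 10 | 11
  I2 | 2 | 12 | 13 | 14   RAW R2: wait I1 write@11
  I3 | 3 | 4 | 8 | 9
  I4 | 15 | 16 | 17 | 18   struct: INT busy until I2 writes@14
  I5 | 16 | 17 | 21 | 22
  I6 | 19 | 20 | 21 | 22   struct: INT busy until I4 writes@18
  I7 | 23 | 24 | 26 | 27   WAW R6: wait I5 write@22

I5 = (16, 17, 21, 22)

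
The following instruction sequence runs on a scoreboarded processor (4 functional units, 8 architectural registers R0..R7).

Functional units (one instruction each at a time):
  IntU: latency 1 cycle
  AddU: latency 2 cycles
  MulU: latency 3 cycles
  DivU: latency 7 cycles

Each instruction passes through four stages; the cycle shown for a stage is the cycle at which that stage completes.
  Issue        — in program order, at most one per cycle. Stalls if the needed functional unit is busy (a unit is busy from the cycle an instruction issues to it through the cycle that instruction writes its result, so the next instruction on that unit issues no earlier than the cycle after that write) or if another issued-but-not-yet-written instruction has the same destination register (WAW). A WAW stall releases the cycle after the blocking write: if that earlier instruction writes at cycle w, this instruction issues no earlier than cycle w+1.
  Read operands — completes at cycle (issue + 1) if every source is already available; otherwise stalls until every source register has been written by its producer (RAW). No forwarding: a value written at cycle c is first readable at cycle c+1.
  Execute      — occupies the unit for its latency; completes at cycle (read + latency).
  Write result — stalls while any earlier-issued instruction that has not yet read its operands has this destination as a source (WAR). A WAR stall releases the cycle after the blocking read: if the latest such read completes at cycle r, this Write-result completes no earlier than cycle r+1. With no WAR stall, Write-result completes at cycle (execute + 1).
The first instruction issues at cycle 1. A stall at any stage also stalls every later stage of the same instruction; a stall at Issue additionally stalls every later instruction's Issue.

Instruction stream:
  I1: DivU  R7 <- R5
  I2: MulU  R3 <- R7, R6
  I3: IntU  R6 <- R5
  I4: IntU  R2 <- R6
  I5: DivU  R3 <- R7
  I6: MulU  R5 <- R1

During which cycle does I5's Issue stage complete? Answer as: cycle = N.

cycle = 16

  I1 | 1 | 2 | 9 | 10
  I2 | 2 | 11 | 14 | 15   RAW R7: wait I1 write@10
  I3 | 3 | 4 | 5 | 12   WAR R6: wait I2 read@11
  I4 | 13 | 14 | 15 | 16   struct: IntU busy until I3 writes@12
  I5 | 16 | 17 | 24 | 25   WAW R3: wait I2 write@15
  I6 | 17 | 18 | 21 | 22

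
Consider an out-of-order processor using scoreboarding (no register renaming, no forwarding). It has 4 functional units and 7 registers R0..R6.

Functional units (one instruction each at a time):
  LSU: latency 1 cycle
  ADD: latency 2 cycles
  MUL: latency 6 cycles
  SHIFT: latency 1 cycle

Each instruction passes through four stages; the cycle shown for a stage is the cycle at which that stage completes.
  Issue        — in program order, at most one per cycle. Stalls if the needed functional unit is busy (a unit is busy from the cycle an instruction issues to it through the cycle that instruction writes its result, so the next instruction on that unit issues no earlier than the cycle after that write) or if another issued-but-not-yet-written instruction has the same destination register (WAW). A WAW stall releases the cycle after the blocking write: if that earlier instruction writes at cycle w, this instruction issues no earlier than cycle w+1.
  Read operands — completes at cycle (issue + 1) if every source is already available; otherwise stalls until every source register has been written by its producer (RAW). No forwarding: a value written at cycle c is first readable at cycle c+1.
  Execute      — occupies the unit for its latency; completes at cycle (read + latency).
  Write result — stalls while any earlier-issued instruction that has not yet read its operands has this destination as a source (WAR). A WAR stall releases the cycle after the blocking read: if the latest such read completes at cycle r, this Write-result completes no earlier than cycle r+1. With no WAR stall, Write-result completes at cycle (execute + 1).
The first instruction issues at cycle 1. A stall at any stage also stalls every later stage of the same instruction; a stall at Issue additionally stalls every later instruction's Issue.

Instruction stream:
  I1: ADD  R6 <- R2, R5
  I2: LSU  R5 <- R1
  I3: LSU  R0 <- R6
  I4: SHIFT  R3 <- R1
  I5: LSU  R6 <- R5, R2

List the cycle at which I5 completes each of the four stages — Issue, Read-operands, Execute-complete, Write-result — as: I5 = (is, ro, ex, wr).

I5 = (10, 11, 12, 13)

[1] I1 issues→ADD
[2] I1 reads | I2 issues→LSU
[3] I2 reads
[4] I1 exec-done | I2 exec-done
[5] I1 writes R6 | I2 writes R5
[6] I3 issues→LSU
[7] I3 reads | I4 issues→SHIFT
[8] I3 exec-done | I4 reads
[9] I3 writes R0 | I4 exec-done
[10] I4 writes R3 | I5 issues→LSU
[11] I5 reads
[12] I5 exec-done
[13] I5 writes R6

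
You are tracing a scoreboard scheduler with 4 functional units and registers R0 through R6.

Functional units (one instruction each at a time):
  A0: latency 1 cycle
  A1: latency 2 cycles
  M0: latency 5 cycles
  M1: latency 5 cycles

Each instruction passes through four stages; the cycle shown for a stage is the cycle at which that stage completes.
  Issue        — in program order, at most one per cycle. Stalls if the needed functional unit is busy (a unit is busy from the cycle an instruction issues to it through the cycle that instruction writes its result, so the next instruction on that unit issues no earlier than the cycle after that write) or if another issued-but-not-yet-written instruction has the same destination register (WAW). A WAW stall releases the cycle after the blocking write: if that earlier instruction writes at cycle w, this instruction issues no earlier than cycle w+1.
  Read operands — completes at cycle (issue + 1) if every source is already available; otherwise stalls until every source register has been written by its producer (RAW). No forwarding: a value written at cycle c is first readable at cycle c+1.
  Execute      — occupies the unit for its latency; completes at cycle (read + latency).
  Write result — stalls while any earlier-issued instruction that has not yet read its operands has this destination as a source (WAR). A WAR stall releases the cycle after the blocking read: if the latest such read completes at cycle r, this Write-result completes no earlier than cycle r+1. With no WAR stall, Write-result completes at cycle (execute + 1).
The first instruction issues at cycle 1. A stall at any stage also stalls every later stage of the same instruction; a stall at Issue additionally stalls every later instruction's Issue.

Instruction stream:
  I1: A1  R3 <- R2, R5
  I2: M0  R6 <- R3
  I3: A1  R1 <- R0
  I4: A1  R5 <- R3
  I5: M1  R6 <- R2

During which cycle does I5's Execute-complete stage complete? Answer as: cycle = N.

t=1  I1→A1
t=2  I1 RO, I2→M0
t=4  I1 EX
t=5  I1 WR R3
t=6  I2 RO, I3→A1
t=7  I3 RO
t=9  I3 EX
t=10  I3 WR R1
t=11  I2 EX, I4→A1
t=12  I2 WR R6, I4 RO
t=13  I5→M1
t=14  I4 EX, I5 RO
t=15  I4 WR R5
t=19  I5 EX
t=20  I5 WR R6

cycle = 19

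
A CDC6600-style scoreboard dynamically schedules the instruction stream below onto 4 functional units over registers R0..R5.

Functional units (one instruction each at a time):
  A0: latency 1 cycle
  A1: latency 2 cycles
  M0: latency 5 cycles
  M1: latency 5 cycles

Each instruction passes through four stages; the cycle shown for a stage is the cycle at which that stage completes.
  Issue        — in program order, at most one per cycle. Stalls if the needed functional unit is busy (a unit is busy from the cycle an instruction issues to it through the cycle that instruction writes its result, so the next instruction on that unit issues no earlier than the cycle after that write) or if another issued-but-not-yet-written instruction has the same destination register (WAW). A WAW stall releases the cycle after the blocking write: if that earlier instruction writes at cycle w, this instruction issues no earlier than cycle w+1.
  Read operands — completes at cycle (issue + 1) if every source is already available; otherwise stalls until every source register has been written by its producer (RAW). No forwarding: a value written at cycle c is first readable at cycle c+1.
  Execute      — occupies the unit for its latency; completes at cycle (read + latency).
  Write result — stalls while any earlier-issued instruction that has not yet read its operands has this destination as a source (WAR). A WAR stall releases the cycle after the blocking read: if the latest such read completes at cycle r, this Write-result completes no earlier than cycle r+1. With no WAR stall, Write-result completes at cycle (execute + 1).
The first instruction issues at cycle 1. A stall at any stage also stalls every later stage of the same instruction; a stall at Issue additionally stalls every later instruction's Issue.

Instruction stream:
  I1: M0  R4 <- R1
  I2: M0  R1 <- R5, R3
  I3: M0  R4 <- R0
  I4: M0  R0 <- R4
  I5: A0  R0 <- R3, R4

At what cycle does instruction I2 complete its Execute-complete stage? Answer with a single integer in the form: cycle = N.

cycle = 15

t=1  I1 issues→M0
t=2  I1 reads
t=7  I1 exec-done
t=8  I1 writes R4
t=9  I2 issues→M0
t=10  I2 reads
t=15  I2 exec-done
t=16  I2 writes R1
t=17  I3 issues→M0
t=18  I3 reads
t=23  I3 exec-done
t=24  I3 writes R4
t=25  I4 issues→M0
t=26  I4 reads
t=31  I4 exec-done
t=32  I4 writes R0
t=33  I5 issues→A0
t=34  I5 reads
t=35  I5 exec-done
t=36  I5 writes R0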